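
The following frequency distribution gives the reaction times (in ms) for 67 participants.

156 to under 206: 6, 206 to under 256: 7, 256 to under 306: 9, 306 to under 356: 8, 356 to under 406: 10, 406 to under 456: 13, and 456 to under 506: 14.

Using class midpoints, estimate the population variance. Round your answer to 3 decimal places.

Midpoints: 181, 231, 281, 331, 381, 431, 481
n = 67, Σfm = 24027, mean = 358.6119
Σfm² = 9262787
Σf(m − x̄)² = Σfm² − (Σfm)²/n = 9262787 − 24027²/67 = 646417.9104
Population variance = 646417.9104 / 67 = 9648.0285

9648.029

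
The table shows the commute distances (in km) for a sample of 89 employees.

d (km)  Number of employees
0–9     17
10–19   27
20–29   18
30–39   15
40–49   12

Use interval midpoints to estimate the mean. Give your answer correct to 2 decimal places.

Midpoints: 4.5, 14.5, 24.5, 34.5, 44.5
Σfm = 17×4.5 + 27×14.5 + 18×24.5 + 15×34.5 + 12×44.5 = 1960.5
n = Σf = 89
Mean = 1960.5 / 89 = 22.0281

22.03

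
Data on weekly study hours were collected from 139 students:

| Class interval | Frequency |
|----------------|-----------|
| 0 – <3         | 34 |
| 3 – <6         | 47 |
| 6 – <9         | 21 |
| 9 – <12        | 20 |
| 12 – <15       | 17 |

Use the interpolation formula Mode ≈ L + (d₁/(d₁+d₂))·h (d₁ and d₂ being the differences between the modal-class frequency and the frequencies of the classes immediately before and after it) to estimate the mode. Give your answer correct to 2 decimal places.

Modal class: 3 – <6 (highest frequency 47).
d₁ = 47 − 34 = 13, d₂ = 47 − 21 = 26
Mode ≈ 3 + (13/(13+26)) × 3 = 3 + 1.0000 = 4.0000

4.00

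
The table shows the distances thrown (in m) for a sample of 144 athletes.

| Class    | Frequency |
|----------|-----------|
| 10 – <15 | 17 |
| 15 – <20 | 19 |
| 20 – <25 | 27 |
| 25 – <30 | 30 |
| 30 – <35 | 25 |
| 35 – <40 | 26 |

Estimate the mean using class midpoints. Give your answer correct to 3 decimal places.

Midpoints: 12.5, 17.5, 22.5, 27.5, 32.5, 37.5
Σfm = 17×12.5 + 19×17.5 + 27×22.5 + 30×27.5 + 25×32.5 + 26×37.5 = 3765
n = Σf = 144
Mean = 3765 / 144 = 26.1458

26.146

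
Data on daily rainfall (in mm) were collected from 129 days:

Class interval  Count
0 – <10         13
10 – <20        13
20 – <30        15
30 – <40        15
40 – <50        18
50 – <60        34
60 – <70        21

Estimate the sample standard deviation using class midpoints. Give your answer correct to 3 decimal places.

Midpoints: 5, 15, 25, 35, 45, 55, 65
n = 129, Σfm = 5205, mean = 40.3488
Σfm² = 259025
Σf(m − x̄)² = Σfm² − (Σfm)²/n = 259025 − 5205²/129 = 49009.3023
Sample variance = 49009.3023 / 128 = 382.8852
Standard deviation = √382.8852 = 19.5675

19.567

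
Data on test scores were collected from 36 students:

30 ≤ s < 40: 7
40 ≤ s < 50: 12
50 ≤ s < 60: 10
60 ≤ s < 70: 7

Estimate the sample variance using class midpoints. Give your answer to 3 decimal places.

Midpoints: 35, 45, 55, 65
n = 36, Σfm = 1790, mean = 49.7222
Σfm² = 92700
Σf(m − x̄)² = Σfm² − (Σfm)²/n = 92700 − 1790²/36 = 3697.2222
Sample variance = 3697.2222 / 35 = 105.6349

105.635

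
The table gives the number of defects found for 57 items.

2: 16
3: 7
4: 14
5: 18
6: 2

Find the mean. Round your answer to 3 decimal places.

3.702

Values: 2, 3, 4, 5, 6
Σfx = 16×2 + 7×3 + 14×4 + 18×5 + 2×6 = 211
n = Σf = 57
Mean = 211 / 57 = 3.7018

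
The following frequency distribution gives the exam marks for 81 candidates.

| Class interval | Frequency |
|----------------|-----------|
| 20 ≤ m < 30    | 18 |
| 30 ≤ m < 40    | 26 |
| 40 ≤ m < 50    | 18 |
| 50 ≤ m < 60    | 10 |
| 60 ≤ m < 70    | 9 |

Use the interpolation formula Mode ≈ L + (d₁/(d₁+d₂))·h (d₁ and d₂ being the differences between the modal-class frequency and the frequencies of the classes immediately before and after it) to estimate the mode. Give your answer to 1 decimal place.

Modal class: 30 ≤ m < 40 (highest frequency 26).
d₁ = 26 − 18 = 8, d₂ = 26 − 18 = 8
Mode ≈ 30 + (8/(8+8)) × 10 = 30 + 5.0000 = 35.0000

35.0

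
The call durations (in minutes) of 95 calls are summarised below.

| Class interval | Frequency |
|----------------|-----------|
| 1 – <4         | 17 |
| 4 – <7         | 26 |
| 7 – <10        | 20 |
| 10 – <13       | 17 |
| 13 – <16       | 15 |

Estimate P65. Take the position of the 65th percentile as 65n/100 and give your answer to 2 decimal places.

9.81

Cumulative frequencies: 17, 43, 63, 80, 95
n = 95; position = 65n/100 = 61.75.
This falls in the class 7 – <10: L = 7, F = 43, f = 20, h = 3.
65th percentile ≈ 7 + ((61.75 − 43) / 20) × 3 = 9.8125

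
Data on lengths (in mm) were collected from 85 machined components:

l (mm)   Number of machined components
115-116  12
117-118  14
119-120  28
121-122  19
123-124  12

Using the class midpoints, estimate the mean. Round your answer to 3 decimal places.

Midpoints: 115.5, 117.5, 119.5, 121.5, 123.5
Σfm = 12×115.5 + 14×117.5 + 28×119.5 + 19×121.5 + 12×123.5 = 10167.5
n = Σf = 85
Mean = 10167.5 / 85 = 119.6176

119.618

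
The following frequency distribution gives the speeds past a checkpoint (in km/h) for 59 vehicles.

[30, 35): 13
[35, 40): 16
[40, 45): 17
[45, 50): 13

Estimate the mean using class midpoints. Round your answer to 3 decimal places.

40.042

Midpoints: 32.5, 37.5, 42.5, 47.5
Σfm = 13×32.5 + 16×37.5 + 17×42.5 + 13×47.5 = 2362.5
n = Σf = 59
Mean = 2362.5 / 59 = 40.0424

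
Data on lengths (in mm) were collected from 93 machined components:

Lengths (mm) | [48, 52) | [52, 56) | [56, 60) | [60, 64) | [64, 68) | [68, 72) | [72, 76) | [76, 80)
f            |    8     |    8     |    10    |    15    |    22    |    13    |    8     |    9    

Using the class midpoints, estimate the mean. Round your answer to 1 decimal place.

Midpoints: 50, 54, 58, 62, 66, 70, 74, 78
Σfm = 8×50 + 8×54 + 10×58 + 15×62 + 22×66 + 13×70 + 8×74 + 9×78 = 5998
n = Σf = 93
Mean = 5998 / 93 = 64.4946

64.5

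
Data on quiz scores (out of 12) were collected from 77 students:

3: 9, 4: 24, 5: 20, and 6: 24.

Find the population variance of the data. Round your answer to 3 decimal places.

1.036

Values: 3, 4, 5, 6
n = 77, Σfx = 367, mean = 4.7662
Σfx² = 1829
Σf(x − x̄)² = Σfx² − (Σfx)²/n = 1829 − 367²/77 = 79.7922
Population variance = 79.7922 / 77 = 1.0363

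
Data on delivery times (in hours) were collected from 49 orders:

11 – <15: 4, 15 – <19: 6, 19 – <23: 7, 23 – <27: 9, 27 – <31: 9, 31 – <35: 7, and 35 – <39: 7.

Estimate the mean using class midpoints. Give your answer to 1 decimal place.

Midpoints: 13, 17, 21, 25, 29, 33, 37
Σfm = 4×13 + 6×17 + 7×21 + 9×25 + 9×29 + 7×33 + 7×37 = 1277
n = Σf = 49
Mean = 1277 / 49 = 26.0612

26.1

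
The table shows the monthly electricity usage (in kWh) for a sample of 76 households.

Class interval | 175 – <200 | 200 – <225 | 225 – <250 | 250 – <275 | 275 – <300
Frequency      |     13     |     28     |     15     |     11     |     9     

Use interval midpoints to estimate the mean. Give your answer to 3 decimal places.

229.276

Midpoints: 187.5, 212.5, 237.5, 262.5, 287.5
Σfm = 13×187.5 + 28×212.5 + 15×237.5 + 11×262.5 + 9×287.5 = 17425
n = Σf = 76
Mean = 17425 / 76 = 229.2763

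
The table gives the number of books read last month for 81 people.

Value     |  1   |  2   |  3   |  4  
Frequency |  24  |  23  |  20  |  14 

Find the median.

2

Cumulative frequencies: 24, 47, 67, 81
n = 81, so the median is the value in position (n+1)/2 = 41.
Position 41 falls at value 2.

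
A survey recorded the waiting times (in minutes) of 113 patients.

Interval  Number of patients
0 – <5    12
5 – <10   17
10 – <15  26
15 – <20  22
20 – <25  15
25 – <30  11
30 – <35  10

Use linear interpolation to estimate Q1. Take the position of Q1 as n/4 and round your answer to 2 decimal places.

9.78

Cumulative frequencies: 12, 29, 55, 77, 92, 103, 113
n = 113; position = n/4 = 28.25.
This falls in the class 5 – <10: L = 5, F = 12, f = 17, h = 5.
Lower quartile ≈ 5 + ((28.25 − 12) / 17) × 5 = 9.7794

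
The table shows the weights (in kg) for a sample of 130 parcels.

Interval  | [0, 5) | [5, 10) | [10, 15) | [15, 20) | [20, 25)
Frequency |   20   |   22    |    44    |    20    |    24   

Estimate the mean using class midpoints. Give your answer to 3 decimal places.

Midpoints: 2.5, 7.5, 12.5, 17.5, 22.5
Σfm = 20×2.5 + 22×7.5 + 44×12.5 + 20×17.5 + 24×22.5 = 1655
n = Σf = 130
Mean = 1655 / 130 = 12.7308

12.731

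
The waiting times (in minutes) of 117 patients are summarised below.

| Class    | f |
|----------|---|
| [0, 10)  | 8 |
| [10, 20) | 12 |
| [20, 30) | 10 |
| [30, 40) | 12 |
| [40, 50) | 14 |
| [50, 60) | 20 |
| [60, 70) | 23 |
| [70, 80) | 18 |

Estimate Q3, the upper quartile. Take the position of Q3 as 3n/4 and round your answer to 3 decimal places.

65.109

Cumulative frequencies: 8, 20, 30, 42, 56, 76, 99, 117
n = 117; position = 3n/4 = 87.75.
This falls in the class [60, 70): L = 60, F = 76, f = 23, h = 10.
Upper quartile ≈ 60 + ((87.75 − 76) / 23) × 10 = 65.1087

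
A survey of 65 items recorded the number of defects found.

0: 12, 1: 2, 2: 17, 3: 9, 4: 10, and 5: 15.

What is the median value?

3

Cumulative frequencies: 12, 14, 31, 40, 50, 65
n = 65, so the median is the value in position (n+1)/2 = 33.
Position 33 falls at value 3.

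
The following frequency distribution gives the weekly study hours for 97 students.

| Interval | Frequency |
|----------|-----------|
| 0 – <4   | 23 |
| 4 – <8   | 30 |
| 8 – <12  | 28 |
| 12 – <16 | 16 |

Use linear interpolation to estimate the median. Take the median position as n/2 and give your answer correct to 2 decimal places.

7.40

Cumulative frequencies: 23, 53, 81, 97
n = 97; position = n/2 = 48.5.
This falls in the class 4 – <8: L = 4, F = 23, f = 30, h = 4.
Median ≈ 4 + ((48.5 − 23) / 30) × 4 = 7.4000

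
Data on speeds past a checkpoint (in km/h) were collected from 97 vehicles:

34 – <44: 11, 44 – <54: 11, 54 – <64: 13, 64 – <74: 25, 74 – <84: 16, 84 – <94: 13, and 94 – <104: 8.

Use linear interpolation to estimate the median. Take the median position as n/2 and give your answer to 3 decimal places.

69.400

Cumulative frequencies: 11, 22, 35, 60, 76, 89, 97
n = 97; position = n/2 = 48.5.
This falls in the class 64 – <74: L = 64, F = 35, f = 25, h = 10.
Median ≈ 64 + ((48.5 − 35) / 25) × 10 = 69.4000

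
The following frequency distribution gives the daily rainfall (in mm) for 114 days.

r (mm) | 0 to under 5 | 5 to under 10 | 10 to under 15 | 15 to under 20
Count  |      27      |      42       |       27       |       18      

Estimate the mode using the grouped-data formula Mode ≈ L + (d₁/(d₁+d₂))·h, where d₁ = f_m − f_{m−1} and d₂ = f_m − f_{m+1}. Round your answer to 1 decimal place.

7.5

Modal class: 5 to under 10 (highest frequency 42).
d₁ = 42 − 27 = 15, d₂ = 42 − 27 = 15
Mode ≈ 5 + (15/(15+15)) × 5 = 5 + 2.5000 = 7.5000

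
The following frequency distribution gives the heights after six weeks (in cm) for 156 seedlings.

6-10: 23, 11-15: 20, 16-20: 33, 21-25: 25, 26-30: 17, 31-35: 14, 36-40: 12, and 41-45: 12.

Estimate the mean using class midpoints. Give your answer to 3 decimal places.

22.583

Midpoints: 8, 13, 18, 23, 28, 33, 38, 43
Σfm = 23×8 + 20×13 + 33×18 + 25×23 + 17×28 + 14×33 + 12×38 + 12×43 = 3523
n = Σf = 156
Mean = 3523 / 156 = 22.5833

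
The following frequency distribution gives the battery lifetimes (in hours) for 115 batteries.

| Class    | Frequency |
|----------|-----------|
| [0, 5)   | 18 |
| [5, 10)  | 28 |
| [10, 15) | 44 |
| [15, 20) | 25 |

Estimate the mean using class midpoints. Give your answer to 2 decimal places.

10.80

Midpoints: 2.5, 7.5, 12.5, 17.5
Σfm = 18×2.5 + 28×7.5 + 44×12.5 + 25×17.5 = 1242.5
n = Σf = 115
Mean = 1242.5 / 115 = 10.8043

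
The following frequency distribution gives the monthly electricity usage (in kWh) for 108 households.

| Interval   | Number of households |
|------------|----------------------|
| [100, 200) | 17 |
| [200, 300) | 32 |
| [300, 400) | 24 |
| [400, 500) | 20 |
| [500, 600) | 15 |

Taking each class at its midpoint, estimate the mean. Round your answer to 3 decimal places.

335.185

Midpoints: 150, 250, 350, 450, 550
Σfm = 17×150 + 32×250 + 24×350 + 20×450 + 15×550 = 36200
n = Σf = 108
Mean = 36200 / 108 = 335.1852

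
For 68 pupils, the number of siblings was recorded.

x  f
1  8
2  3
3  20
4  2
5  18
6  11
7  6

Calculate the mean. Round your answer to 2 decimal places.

4.12

Values: 1, 2, 3, 4, 5, 6, 7
Σfx = 8×1 + 3×2 + 20×3 + 2×4 + 18×5 + 11×6 + 6×7 = 280
n = Σf = 68
Mean = 280 / 68 = 4.1176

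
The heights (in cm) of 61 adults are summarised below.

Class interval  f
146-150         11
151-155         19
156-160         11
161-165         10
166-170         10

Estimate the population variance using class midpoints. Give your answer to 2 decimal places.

Midpoints: 148, 153, 158, 163, 168
n = 61, Σfm = 9583, mean = 157.0984
Σfm² = 1508249
Σf(m − x̄)² = Σfm² − (Σfm)²/n = 1508249 − 9583²/61 = 2775.4098
Population variance = 2775.4098 / 61 = 45.4985

45.50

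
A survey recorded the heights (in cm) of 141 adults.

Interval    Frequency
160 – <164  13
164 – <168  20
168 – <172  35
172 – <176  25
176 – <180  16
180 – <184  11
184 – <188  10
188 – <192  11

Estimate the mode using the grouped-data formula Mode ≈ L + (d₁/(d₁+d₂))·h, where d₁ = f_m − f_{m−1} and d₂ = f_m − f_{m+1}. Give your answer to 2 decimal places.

Modal class: 168 – <172 (highest frequency 35).
d₁ = 35 − 20 = 15, d₂ = 35 − 25 = 10
Mode ≈ 168 + (15/(15+10)) × 4 = 168 + 2.4000 = 170.4000

170.40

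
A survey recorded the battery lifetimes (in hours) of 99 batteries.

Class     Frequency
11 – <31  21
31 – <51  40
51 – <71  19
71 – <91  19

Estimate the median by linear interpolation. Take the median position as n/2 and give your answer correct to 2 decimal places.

45.25

Cumulative frequencies: 21, 61, 80, 99
n = 99; position = n/2 = 49.5.
This falls in the class 31 – <51: L = 31, F = 21, f = 40, h = 20.
Median ≈ 31 + ((49.5 − 21) / 40) × 20 = 45.2500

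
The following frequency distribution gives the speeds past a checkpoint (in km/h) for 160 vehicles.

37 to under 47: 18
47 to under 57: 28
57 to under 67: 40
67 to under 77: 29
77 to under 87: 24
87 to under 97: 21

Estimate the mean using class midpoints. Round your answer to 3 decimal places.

66.750

Midpoints: 42, 52, 62, 72, 82, 92
Σfm = 18×42 + 28×52 + 40×62 + 29×72 + 24×82 + 21×92 = 10680
n = Σf = 160
Mean = 10680 / 160 = 66.7500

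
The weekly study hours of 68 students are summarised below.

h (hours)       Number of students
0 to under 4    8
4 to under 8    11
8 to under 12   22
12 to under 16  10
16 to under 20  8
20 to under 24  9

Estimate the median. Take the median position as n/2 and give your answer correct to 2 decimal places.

Cumulative frequencies: 8, 19, 41, 51, 59, 68
n = 68; position = n/2 = 34.
This falls in the class 8 to under 12: L = 8, F = 19, f = 22, h = 4.
Median ≈ 8 + ((34 − 19) / 22) × 4 = 10.7273

10.73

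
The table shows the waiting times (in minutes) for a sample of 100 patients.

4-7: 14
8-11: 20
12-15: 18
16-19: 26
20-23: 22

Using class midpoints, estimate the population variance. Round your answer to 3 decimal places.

29.626

Midpoints: 5.5, 9.5, 13.5, 17.5, 21.5
n = 100, Σfm = 1438, mean = 14.3800
Σfm² = 23641
Σf(m − x̄)² = Σfm² − (Σfm)²/n = 23641 − 1438²/100 = 2962.5600
Population variance = 2962.5600 / 100 = 29.6256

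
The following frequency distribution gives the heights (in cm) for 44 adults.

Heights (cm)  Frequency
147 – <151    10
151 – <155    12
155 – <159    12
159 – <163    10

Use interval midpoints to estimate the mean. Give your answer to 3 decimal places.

155.000

Midpoints: 149, 153, 157, 161
Σfm = 10×149 + 12×153 + 12×157 + 10×161 = 6820
n = Σf = 44
Mean = 6820 / 44 = 155.0000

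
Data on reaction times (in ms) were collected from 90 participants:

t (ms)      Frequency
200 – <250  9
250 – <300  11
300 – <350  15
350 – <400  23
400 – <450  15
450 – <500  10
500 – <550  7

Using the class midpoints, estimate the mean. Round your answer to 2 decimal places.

370.56

Midpoints: 225, 275, 325, 375, 425, 475, 525
Σfm = 9×225 + 11×275 + 15×325 + 23×375 + 15×425 + 10×475 + 7×525 = 33350
n = Σf = 90
Mean = 33350 / 90 = 370.5556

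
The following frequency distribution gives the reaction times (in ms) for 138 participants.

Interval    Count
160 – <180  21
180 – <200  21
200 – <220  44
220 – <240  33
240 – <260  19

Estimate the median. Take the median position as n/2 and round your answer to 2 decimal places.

Cumulative frequencies: 21, 42, 86, 119, 138
n = 138; position = n/2 = 69.
This falls in the class 200 – <220: L = 200, F = 42, f = 44, h = 20.
Median ≈ 200 + ((69 − 42) / 44) × 20 = 212.2727

212.27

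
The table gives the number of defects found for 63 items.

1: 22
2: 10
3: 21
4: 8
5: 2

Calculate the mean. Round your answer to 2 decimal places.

2.33

Values: 1, 2, 3, 4, 5
Σfx = 22×1 + 10×2 + 21×3 + 8×4 + 2×5 = 147
n = Σf = 63
Mean = 147 / 63 = 2.3333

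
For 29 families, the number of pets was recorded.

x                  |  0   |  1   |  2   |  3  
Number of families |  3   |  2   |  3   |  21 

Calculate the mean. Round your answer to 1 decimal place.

2.4

Values: 0, 1, 2, 3
Σfx = 3×0 + 2×1 + 3×2 + 21×3 = 71
n = Σf = 29
Mean = 71 / 29 = 2.4483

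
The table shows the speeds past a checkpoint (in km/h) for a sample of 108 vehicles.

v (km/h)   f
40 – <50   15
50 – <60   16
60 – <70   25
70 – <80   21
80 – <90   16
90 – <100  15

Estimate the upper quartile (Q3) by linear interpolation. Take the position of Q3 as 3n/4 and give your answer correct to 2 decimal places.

82.50

Cumulative frequencies: 15, 31, 56, 77, 93, 108
n = 108; position = 3n/4 = 81.
This falls in the class 80 – <90: L = 80, F = 77, f = 16, h = 10.
Upper quartile ≈ 80 + ((81 − 77) / 16) × 10 = 82.5000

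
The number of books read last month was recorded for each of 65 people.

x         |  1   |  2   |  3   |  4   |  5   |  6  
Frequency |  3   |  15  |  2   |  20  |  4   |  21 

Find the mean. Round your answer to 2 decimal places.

4.08

Values: 1, 2, 3, 4, 5, 6
Σfx = 3×1 + 15×2 + 2×3 + 20×4 + 4×5 + 21×6 = 265
n = Σf = 65
Mean = 265 / 65 = 4.0769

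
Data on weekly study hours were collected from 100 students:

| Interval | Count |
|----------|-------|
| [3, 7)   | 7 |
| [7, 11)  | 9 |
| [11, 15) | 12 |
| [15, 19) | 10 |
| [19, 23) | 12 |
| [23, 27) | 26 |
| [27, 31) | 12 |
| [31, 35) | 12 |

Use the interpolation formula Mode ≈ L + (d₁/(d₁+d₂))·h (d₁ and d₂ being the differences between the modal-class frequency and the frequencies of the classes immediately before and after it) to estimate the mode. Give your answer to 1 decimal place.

25.0

Modal class: [23, 27) (highest frequency 26).
d₁ = 26 − 12 = 14, d₂ = 26 − 12 = 14
Mode ≈ 23 + (14/(14+14)) × 4 = 23 + 2.0000 = 25.0000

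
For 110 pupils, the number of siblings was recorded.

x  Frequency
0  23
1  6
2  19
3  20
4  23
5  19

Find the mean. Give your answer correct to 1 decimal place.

2.6

Values: 0, 1, 2, 3, 4, 5
Σfx = 23×0 + 6×1 + 19×2 + 20×3 + 23×4 + 19×5 = 291
n = Σf = 110
Mean = 291 / 110 = 2.6455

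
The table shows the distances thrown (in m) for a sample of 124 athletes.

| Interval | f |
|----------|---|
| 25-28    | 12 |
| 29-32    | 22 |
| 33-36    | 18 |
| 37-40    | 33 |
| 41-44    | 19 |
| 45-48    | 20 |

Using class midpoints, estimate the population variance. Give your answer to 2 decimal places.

38.80

Midpoints: 26.5, 30.5, 34.5, 38.5, 42.5, 46.5
n = 124, Σfm = 4618, mean = 37.2419
Σfm² = 176795
Σf(m − x̄)² = Σfm² − (Σfm)²/n = 176795 − 4618²/124 = 4811.7419
Population variance = 4811.7419 / 124 = 38.8044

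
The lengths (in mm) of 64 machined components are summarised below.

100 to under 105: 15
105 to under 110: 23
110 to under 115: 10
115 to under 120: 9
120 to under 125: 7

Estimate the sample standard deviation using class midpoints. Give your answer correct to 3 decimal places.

6.484

Midpoints: 102.5, 107.5, 112.5, 117.5, 122.5
n = 64, Σfm = 7050, mean = 110.1562
Σfm² = 779250
Σf(m − x̄)² = Σfm² − (Σfm)²/n = 779250 − 7050²/64 = 2648.4375
Sample variance = 2648.4375 / 63 = 42.0387
Standard deviation = √42.0387 = 6.4837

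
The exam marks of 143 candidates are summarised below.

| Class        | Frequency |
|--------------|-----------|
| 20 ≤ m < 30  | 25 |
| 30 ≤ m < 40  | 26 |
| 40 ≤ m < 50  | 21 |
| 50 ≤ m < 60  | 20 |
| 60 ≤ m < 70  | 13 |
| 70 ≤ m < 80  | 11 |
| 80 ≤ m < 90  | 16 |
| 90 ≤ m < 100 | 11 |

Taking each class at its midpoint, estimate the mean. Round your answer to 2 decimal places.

Midpoints: 25, 35, 45, 55, 65, 75, 85, 95
Σfm = 25×25 + 26×35 + 21×45 + 20×55 + 13×65 + 11×75 + 16×85 + 11×95 = 7655
n = Σf = 143
Mean = 7655 / 143 = 53.5315

53.53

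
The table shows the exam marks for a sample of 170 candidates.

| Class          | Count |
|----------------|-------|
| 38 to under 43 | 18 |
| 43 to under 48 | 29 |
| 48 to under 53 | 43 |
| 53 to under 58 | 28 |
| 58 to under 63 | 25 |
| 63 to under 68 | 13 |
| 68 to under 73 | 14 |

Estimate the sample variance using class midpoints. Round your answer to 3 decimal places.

74.170

Midpoints: 40.5, 45.5, 50.5, 55.5, 60.5, 65.5, 70.5
n = 170, Σfm = 9125, mean = 53.6765
Σfm² = 502332.5
Σf(m − x̄)² = Σfm² − (Σfm)²/n = 502332.5 − 9125²/170 = 12534.7059
Sample variance = 12534.7059 / 169 = 74.1699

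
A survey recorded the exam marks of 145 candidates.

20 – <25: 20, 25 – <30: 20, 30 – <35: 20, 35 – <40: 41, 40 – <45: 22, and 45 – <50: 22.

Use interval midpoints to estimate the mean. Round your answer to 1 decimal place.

Midpoints: 22.5, 27.5, 32.5, 37.5, 42.5, 47.5
Σfm = 20×22.5 + 20×27.5 + 20×32.5 + 41×37.5 + 22×42.5 + 22×47.5 = 5167.5
n = Σf = 145
Mean = 5167.5 / 145 = 35.6379

35.6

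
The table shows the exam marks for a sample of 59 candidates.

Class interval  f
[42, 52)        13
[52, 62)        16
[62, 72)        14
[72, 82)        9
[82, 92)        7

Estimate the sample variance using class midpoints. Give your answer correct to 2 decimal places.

Midpoints: 47, 57, 67, 77, 87
n = 59, Σfm = 3763, mean = 63.7797
Σfm² = 249891
Σf(m − x̄)² = Σfm² − (Σfm)²/n = 249891 − 3763²/59 = 9888.1356
Sample variance = 9888.1356 / 58 = 170.4851

170.49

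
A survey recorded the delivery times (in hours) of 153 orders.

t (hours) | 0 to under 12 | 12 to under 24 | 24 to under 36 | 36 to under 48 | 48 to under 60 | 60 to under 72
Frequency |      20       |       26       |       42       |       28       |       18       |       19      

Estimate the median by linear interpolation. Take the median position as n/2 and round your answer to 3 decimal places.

Cumulative frequencies: 20, 46, 88, 116, 134, 153
n = 153; position = n/2 = 76.5.
This falls in the class 24 to under 36: L = 24, F = 46, f = 42, h = 12.
Median ≈ 24 + ((76.5 − 46) / 42) × 12 = 32.7143

32.714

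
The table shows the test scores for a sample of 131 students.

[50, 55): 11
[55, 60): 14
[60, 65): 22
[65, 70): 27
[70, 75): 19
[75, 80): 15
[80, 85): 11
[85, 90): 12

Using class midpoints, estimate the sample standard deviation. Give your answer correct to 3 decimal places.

10.097

Midpoints: 52.5, 57.5, 62.5, 67.5, 72.5, 77.5, 82.5, 87.5
n = 131, Σfm = 9077.5, mean = 69.2939
Σfm² = 642268.75
Σf(m − x̄)² = Σfm² − (Σfm)²/n = 642268.75 − 9077.5²/131 = 13253.4351
Sample variance = 13253.4351 / 130 = 101.9495
Standard deviation = √101.9495 = 10.0970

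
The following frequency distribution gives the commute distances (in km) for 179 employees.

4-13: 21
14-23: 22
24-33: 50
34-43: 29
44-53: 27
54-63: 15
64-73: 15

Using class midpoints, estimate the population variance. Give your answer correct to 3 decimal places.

297.263

Midpoints: 8.5, 18.5, 28.5, 38.5, 48.5, 58.5, 68.5
n = 179, Σfm = 6341.5, mean = 35.4274
Σfm² = 277872.75
Σf(m − x̄)² = Σfm² − (Σfm)²/n = 277872.75 − 6341.5²/179 = 53210.0559
Population variance = 53210.0559 / 179 = 297.2629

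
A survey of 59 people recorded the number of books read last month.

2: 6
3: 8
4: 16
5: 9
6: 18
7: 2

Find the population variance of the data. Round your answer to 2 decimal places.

1.94

Values: 2, 3, 4, 5, 6, 7
n = 59, Σfx = 267, mean = 4.5254
Σfx² = 1323
Σf(x − x̄)² = Σfx² − (Σfx)²/n = 1323 − 267²/59 = 114.7119
Population variance = 114.7119 / 59 = 1.9443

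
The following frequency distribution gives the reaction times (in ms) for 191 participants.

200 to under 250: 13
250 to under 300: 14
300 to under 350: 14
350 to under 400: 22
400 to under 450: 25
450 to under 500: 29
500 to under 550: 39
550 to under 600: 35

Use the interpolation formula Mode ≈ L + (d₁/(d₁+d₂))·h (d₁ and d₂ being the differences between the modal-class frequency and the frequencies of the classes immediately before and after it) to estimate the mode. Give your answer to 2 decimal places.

535.71

Modal class: 500 to under 550 (highest frequency 39).
d₁ = 39 − 29 = 10, d₂ = 39 − 35 = 4
Mode ≈ 500 + (10/(10+4)) × 50 = 500 + 35.7143 = 535.7143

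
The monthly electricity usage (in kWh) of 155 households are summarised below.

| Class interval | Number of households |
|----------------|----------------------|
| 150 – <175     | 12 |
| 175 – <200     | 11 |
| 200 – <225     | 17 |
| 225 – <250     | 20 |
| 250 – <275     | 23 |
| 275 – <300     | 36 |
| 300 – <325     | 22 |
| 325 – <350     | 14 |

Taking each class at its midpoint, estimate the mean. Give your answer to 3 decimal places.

260.403

Midpoints: 162.5, 187.5, 212.5, 237.5, 262.5, 287.5, 312.5, 337.5
Σfm = 12×162.5 + 11×187.5 + 17×212.5 + 20×237.5 + 23×262.5 + 36×287.5 + 22×312.5 + 14×337.5 = 40362.5
n = Σf = 155
Mean = 40362.5 / 155 = 260.4032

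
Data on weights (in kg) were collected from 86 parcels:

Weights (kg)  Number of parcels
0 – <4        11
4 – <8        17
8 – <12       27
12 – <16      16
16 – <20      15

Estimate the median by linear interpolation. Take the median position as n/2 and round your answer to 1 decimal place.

Cumulative frequencies: 11, 28, 55, 71, 86
n = 86; position = n/2 = 43.
This falls in the class 8 – <12: L = 8, F = 28, f = 27, h = 4.
Median ≈ 8 + ((43 − 28) / 27) × 4 = 10.2222

10.2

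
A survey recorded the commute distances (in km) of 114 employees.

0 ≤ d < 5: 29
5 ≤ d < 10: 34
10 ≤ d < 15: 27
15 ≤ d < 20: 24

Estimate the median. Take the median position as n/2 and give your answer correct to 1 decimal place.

Cumulative frequencies: 29, 63, 90, 114
n = 114; position = n/2 = 57.
This falls in the class 5 ≤ d < 10: L = 5, F = 29, f = 34, h = 5.
Median ≈ 5 + ((57 − 29) / 34) × 5 = 9.1176

9.1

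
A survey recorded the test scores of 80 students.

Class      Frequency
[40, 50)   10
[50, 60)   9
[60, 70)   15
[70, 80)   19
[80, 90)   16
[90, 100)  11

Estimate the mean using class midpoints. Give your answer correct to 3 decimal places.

Midpoints: 45, 55, 65, 75, 85, 95
Σfm = 10×45 + 9×55 + 15×65 + 19×75 + 16×85 + 11×95 = 5750
n = Σf = 80
Mean = 5750 / 80 = 71.8750

71.875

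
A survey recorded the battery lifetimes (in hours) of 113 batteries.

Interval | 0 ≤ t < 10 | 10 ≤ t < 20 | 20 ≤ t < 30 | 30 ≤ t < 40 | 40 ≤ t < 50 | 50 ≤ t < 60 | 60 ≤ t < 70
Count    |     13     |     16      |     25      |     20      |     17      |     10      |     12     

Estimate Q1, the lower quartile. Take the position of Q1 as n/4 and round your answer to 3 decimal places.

Cumulative frequencies: 13, 29, 54, 74, 91, 101, 113
n = 113; position = n/4 = 28.25.
This falls in the class 10 ≤ t < 20: L = 10, F = 13, f = 16, h = 10.
Lower quartile ≈ 10 + ((28.25 − 13) / 16) × 10 = 19.5312

19.531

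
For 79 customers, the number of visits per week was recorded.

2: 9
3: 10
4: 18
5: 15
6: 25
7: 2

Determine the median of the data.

5

Cumulative frequencies: 9, 19, 37, 52, 77, 79
n = 79, so the median is the value in position (n+1)/2 = 40.
Position 40 falls at value 5.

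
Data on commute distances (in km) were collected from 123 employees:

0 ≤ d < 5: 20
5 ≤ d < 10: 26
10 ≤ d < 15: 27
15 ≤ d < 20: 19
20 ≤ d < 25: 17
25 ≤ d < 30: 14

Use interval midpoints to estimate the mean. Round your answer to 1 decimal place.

13.7

Midpoints: 2.5, 7.5, 12.5, 17.5, 22.5, 27.5
Σfm = 20×2.5 + 26×7.5 + 27×12.5 + 19×17.5 + 17×22.5 + 14×27.5 = 1682.5
n = Σf = 123
Mean = 1682.5 / 123 = 13.6789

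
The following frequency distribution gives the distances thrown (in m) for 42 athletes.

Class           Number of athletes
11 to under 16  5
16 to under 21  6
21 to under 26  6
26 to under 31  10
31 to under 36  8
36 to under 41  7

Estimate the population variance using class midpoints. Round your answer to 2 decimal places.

64.36

Midpoints: 13.5, 18.5, 23.5, 28.5, 33.5, 38.5
n = 42, Σfm = 1142, mean = 27.1905
Σfm² = 33754.5
Σf(m − x̄)² = Σfm² − (Σfm)²/n = 33754.5 − 1142²/42 = 2702.9762
Population variance = 2702.9762 / 42 = 64.3566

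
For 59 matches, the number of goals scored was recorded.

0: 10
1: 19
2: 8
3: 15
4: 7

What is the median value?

2

Cumulative frequencies: 10, 29, 37, 52, 59
n = 59, so the median is the value in position (n+1)/2 = 30.
Position 30 falls at value 2.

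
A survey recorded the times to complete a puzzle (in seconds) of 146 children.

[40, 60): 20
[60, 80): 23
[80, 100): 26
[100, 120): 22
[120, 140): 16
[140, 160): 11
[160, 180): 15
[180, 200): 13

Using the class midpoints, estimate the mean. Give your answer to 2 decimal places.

Midpoints: 50, 70, 90, 110, 130, 150, 170, 190
Σfm = 20×50 + 23×70 + 26×90 + 22×110 + 16×130 + 11×150 + 15×170 + 13×190 = 16120
n = Σf = 146
Mean = 16120 / 146 = 110.4110

110.41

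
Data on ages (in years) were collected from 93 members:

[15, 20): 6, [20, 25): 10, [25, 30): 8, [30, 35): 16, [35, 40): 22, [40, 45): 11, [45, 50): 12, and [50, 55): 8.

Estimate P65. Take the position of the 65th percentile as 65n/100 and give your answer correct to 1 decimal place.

Cumulative frequencies: 6, 16, 24, 40, 62, 73, 85, 93
n = 93; position = 65n/100 = 60.45.
This falls in the class [35, 40): L = 35, F = 40, f = 22, h = 5.
65th percentile ≈ 35 + ((60.45 − 40) / 22) × 5 = 39.6477

39.6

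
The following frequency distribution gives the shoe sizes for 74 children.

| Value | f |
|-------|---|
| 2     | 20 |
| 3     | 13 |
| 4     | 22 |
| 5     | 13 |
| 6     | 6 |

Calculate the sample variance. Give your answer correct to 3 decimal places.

Values: 2, 3, 4, 5, 6
n = 74, Σfx = 268, mean = 3.6216
Σfx² = 1090
Σf(x − x̄)² = Σfx² − (Σfx)²/n = 1090 − 268²/74 = 119.4054
Sample variance = 119.4054 / 73 = 1.6357

1.636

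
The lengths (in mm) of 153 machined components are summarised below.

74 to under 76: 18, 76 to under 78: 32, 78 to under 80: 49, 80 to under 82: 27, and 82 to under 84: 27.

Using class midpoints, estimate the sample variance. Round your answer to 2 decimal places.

6.26

Midpoints: 75, 77, 79, 81, 83
n = 153, Σfm = 12113, mean = 79.1699
Σfm² = 959937
Σf(m − x̄)² = Σfm² − (Σfm)²/n = 959937 − 12113²/153 = 951.5817
Sample variance = 951.5817 / 152 = 6.2604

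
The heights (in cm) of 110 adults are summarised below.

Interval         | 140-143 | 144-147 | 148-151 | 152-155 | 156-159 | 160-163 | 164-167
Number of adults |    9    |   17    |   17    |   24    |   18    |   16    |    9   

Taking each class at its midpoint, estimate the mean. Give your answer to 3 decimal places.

153.464

Midpoints: 141.5, 145.5, 149.5, 153.5, 157.5, 161.5, 165.5
Σfm = 9×141.5 + 17×145.5 + 17×149.5 + 24×153.5 + 18×157.5 + 16×161.5 + 9×165.5 = 16881
n = Σf = 110
Mean = 16881 / 110 = 153.4636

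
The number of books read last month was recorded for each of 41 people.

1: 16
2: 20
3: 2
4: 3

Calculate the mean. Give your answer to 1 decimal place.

Values: 1, 2, 3, 4
Σfx = 16×1 + 20×2 + 2×3 + 3×4 = 74
n = Σf = 41
Mean = 74 / 41 = 1.8049

1.8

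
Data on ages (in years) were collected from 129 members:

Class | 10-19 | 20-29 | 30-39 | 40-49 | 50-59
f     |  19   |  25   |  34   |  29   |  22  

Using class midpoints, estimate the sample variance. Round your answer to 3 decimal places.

169.707

Midpoints: 14.5, 24.5, 34.5, 44.5, 54.5
n = 129, Σfm = 4550.5, mean = 35.2752
Σfm² = 182242.25
Σf(m − x̄)² = Σfm² − (Σfm)²/n = 182242.25 − 4550.5²/129 = 21722.4806
Sample variance = 21722.4806 / 128 = 169.7069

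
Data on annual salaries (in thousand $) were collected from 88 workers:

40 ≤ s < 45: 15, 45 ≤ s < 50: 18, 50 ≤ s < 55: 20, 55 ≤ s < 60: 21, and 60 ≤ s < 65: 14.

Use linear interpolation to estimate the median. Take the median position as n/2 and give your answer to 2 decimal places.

Cumulative frequencies: 15, 33, 53, 74, 88
n = 88; position = n/2 = 44.
This falls in the class 50 ≤ s < 55: L = 50, F = 33, f = 20, h = 5.
Median ≈ 50 + ((44 − 33) / 20) × 5 = 52.7500

52.75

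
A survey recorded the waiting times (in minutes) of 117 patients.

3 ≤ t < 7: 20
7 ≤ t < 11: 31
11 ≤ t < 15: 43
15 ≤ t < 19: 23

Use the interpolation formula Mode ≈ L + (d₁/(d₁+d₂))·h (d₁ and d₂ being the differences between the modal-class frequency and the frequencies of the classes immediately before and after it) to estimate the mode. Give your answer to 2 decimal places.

Modal class: 11 ≤ t < 15 (highest frequency 43).
d₁ = 43 − 31 = 12, d₂ = 43 − 23 = 20
Mode ≈ 11 + (12/(12+20)) × 4 = 11 + 1.5000 = 12.5000

12.50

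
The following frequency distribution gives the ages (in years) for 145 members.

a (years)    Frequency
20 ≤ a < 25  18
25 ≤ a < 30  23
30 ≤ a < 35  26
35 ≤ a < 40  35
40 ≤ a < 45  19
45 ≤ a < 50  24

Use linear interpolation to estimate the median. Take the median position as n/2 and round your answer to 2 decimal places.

35.79

Cumulative frequencies: 18, 41, 67, 102, 121, 145
n = 145; position = n/2 = 72.5.
This falls in the class 35 ≤ a < 40: L = 35, F = 67, f = 35, h = 5.
Median ≈ 35 + ((72.5 − 67) / 35) × 5 = 35.7857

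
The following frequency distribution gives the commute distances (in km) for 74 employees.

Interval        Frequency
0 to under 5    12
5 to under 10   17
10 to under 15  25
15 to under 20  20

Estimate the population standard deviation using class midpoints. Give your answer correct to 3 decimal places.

Midpoints: 2.5, 7.5, 12.5, 17.5
n = 74, Σfm = 820, mean = 11.0811
Σfm² = 11062.5
Σf(m − x̄)² = Σfm² − (Σfm)²/n = 11062.5 − 820²/74 = 1976.0135
Population variance = 1976.0135 / 74 = 26.7029
Standard deviation = √26.7029 = 5.1675

5.167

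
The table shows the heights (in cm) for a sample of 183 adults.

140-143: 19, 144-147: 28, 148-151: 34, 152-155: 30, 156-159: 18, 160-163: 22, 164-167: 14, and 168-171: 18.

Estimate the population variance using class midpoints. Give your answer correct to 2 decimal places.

Midpoints: 141.5, 145.5, 149.5, 153.5, 157.5, 161.5, 165.5, 169.5
n = 183, Σfm = 28206.5, mean = 154.1339
Σfm² = 4360895.75
Σf(m − x̄)² = Σfm² − (Σfm)²/n = 4360895.75 − 28206.5²/183 = 13318.4699
Population variance = 13318.4699 / 183 = 72.7785

72.78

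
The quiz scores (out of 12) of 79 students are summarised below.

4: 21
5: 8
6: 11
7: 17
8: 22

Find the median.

6

Cumulative frequencies: 21, 29, 40, 57, 79
n = 79, so the median is the value in position (n+1)/2 = 40.
Position 40 falls at value 6.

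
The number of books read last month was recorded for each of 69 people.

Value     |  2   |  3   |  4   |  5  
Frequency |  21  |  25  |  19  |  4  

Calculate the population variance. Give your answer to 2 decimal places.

0.80

Values: 2, 3, 4, 5
n = 69, Σfx = 213, mean = 3.0870
Σfx² = 713
Σf(x − x̄)² = Σfx² − (Σfx)²/n = 713 − 213²/69 = 55.4783
Population variance = 55.4783 / 69 = 0.8040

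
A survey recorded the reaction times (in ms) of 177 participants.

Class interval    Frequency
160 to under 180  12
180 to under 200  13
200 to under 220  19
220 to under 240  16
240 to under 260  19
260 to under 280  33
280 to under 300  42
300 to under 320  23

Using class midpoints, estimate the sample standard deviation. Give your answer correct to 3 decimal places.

Midpoints: 170, 190, 210, 230, 250, 270, 290, 310
n = 177, Σfm = 45150, mean = 255.0847
Σfm² = 11836100
Σf(m − x̄)² = Σfm² − (Σfm)²/n = 11836100 − 45150²/177 = 319023.7288
Sample variance = 319023.7288 / 176 = 1812.6348
Standard deviation = √1812.6348 = 42.5750

42.575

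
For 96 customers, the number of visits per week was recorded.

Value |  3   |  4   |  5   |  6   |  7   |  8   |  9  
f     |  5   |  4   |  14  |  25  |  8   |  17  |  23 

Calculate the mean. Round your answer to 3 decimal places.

6.771

Values: 3, 4, 5, 6, 7, 8, 9
Σfx = 5×3 + 4×4 + 14×5 + 25×6 + 8×7 + 17×8 + 23×9 = 650
n = Σf = 96
Mean = 650 / 96 = 6.7708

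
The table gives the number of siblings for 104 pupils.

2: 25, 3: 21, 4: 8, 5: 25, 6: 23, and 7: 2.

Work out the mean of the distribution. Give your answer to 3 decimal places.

Values: 2, 3, 4, 5, 6, 7
Σfx = 25×2 + 21×3 + 8×4 + 25×5 + 23×6 + 2×7 = 422
n = Σf = 104
Mean = 422 / 104 = 4.0577

4.058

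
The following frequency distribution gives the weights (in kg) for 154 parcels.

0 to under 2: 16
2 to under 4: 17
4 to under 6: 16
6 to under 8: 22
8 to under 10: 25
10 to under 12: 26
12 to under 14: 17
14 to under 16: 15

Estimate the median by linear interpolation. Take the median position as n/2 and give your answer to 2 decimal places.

Cumulative frequencies: 16, 33, 49, 71, 96, 122, 139, 154
n = 154; position = n/2 = 77.
This falls in the class 8 to under 10: L = 8, F = 71, f = 25, h = 2.
Median ≈ 8 + ((77 − 71) / 25) × 2 = 8.4800

8.48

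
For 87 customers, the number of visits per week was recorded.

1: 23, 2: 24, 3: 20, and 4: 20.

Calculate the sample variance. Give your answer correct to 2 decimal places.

1.25

Values: 1, 2, 3, 4
n = 87, Σfx = 211, mean = 2.4253
Σfx² = 619
Σf(x − x̄)² = Σfx² − (Σfx)²/n = 619 − 211²/87 = 107.2644
Sample variance = 107.2644 / 86 = 1.2473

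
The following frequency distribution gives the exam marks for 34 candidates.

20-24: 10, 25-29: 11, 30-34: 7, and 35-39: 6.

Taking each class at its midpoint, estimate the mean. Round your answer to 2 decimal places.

28.32

Midpoints: 22, 27, 32, 37
Σfm = 10×22 + 11×27 + 7×32 + 6×37 = 963
n = Σf = 34
Mean = 963 / 34 = 28.3235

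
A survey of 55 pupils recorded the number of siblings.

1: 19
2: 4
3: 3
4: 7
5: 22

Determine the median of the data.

Cumulative frequencies: 19, 23, 26, 33, 55
n = 55, so the median is the value in position (n+1)/2 = 28.
Position 28 falls at value 4.

4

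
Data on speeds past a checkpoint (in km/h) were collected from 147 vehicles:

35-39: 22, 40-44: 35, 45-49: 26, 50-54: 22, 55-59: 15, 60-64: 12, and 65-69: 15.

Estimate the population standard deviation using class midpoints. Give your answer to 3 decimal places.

Midpoints: 37, 42, 47, 52, 57, 62, 67
n = 147, Σfm = 7254, mean = 49.3469
Σfm² = 370978
Σf(m − x̄)² = Σfm² − (Σfm)²/n = 370978 − 7254²/147 = 13015.3061
Population variance = 13015.3061 / 147 = 88.5395
Standard deviation = √88.5395 = 9.4095

9.410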